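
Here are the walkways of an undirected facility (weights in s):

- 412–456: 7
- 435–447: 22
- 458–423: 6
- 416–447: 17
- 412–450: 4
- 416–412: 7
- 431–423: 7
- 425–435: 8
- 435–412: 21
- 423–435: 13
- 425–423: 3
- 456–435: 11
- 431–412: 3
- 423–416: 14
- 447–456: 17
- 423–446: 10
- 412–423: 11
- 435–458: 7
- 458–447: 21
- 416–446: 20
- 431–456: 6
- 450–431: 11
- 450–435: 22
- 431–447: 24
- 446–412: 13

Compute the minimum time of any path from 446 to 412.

Running Dijkstra from 446:
446: 0
423: 10  (via 446)
412: 13  (via 446)
Shortest route: 446–412 = 13 s.

13 s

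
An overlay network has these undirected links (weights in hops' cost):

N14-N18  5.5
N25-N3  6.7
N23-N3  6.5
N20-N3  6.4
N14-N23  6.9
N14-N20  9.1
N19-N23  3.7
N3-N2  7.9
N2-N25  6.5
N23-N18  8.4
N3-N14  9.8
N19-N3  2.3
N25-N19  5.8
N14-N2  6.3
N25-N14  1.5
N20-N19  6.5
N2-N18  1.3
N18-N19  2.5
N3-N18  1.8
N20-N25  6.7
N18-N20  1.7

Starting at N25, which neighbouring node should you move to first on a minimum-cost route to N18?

N14

Compare a few routes:
N25 → N2 → N18: 6.5+1.3 = 7.8
N25 → N19 → N18: 5.8+2.5 = 8.3
N25 → N14 → N18: 1.5+5.5 = 7
The minimum is 7 hops' cost via N25 → N14 → N18.
So from N25 the first move is to N14.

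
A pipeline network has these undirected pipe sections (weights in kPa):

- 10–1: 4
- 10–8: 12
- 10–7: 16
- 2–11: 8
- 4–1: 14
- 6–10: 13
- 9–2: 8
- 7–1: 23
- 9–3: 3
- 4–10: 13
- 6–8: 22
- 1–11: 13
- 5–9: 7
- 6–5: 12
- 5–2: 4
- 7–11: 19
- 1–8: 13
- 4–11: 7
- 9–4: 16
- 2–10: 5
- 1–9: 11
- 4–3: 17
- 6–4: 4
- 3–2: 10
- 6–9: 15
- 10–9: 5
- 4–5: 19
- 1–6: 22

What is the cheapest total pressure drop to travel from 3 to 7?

Settle nodes by increasing distance from 3:
3: 0
9: 3  (via 3)
10: 8  (via 9)
2: 10  (via 3)
5: 10  (via 9)
1: 12  (via 10)
4: 17  (via 3)
6: 18  (via 9)
11: 18  (via 2)
8: 20  (via 10)
7: 24  (via 10)
Shortest route: 3 → 9 → 10 → 7 = 24 kPa.

24 kPa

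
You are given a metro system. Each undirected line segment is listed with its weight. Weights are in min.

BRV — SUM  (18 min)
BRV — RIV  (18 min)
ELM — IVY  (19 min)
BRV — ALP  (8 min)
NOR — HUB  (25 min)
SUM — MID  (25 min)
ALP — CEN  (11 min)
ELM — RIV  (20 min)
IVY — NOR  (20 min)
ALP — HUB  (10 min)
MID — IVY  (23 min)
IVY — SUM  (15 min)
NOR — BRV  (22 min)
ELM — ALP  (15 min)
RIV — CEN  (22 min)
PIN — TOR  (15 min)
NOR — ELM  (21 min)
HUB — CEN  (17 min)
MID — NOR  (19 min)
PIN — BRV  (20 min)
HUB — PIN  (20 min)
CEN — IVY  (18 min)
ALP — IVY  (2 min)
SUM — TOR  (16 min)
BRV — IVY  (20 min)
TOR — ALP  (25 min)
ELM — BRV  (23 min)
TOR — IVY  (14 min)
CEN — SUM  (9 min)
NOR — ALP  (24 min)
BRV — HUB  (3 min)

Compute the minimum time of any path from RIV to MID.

51 min

Shortest distances from RIV:
RIV: 0
BRV: 18  (via RIV)
ELM: 20  (via RIV)
HUB: 21  (via BRV)
CEN: 22  (via RIV)
ALP: 26  (via BRV)
IVY: 28  (via ALP)
SUM: 31  (via CEN)
PIN: 38  (via BRV)
NOR: 40  (via BRV)
TOR: 42  (via IVY)
MID: 51  (via IVY)
Shortest route: RIV–BRV–ALP–IVY–MID = 51 min.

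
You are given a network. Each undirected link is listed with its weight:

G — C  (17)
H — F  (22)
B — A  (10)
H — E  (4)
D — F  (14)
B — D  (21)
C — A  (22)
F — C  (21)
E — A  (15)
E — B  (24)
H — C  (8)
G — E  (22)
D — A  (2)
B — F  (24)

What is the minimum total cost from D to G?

Candidate routes:
D - A - E - G: 2+15+22 = 39
D - A - C - G: 2+22+17 = 41
D - A - E - H - C - G: 2+15+4+8+17 = 46
Cheapest is D - A - E - G at 39.

39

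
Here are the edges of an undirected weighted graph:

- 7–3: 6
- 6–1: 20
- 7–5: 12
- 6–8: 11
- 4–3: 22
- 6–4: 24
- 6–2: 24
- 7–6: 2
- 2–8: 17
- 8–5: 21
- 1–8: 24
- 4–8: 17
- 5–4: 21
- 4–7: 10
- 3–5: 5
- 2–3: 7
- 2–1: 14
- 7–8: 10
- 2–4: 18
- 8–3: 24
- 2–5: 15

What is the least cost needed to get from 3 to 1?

21

Compare a few routes:
3–5–7–6–1: 5+12+2+20 = 39
3–2–1: 7+14 = 21
3–5–2–1: 5+15+14 = 34
3–7–6–1: 6+2+20 = 28
The minimum is 21 via 3–2–1.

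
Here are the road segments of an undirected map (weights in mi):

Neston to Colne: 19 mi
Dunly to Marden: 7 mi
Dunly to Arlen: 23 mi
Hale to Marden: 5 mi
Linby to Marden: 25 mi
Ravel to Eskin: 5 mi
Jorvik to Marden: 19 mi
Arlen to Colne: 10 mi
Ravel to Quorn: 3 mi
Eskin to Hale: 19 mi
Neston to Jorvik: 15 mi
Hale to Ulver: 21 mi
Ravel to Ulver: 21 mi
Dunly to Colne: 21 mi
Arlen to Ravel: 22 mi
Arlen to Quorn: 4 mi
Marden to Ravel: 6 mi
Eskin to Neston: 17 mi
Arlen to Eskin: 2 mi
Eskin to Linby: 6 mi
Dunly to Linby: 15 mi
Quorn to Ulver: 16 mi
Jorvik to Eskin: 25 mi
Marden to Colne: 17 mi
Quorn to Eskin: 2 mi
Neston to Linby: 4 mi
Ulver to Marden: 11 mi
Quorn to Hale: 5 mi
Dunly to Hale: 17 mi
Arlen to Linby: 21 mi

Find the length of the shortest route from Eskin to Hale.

Settle nodes by increasing distance from Eskin:
Eskin: 0
Quorn: 2  (via Eskin)
Arlen: 2  (via Eskin)
Ravel: 5  (via Eskin)
Linby: 6  (via Eskin)
Hale: 7  (via Quorn)
Shortest route: Eskin → Quorn → Hale = 7 mi.

7 mi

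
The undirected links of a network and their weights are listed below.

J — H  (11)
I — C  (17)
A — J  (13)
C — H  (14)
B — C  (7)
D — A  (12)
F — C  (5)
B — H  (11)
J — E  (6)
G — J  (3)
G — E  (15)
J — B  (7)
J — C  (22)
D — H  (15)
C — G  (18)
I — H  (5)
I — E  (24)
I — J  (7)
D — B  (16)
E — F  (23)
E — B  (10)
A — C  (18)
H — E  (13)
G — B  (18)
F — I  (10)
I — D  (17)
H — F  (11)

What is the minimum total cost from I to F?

10

Settle nodes by increasing distance from I:
I: 0
H: 5  (via I)
J: 7  (via I)
F: 10  (via I)
Shortest route: I–F = 10.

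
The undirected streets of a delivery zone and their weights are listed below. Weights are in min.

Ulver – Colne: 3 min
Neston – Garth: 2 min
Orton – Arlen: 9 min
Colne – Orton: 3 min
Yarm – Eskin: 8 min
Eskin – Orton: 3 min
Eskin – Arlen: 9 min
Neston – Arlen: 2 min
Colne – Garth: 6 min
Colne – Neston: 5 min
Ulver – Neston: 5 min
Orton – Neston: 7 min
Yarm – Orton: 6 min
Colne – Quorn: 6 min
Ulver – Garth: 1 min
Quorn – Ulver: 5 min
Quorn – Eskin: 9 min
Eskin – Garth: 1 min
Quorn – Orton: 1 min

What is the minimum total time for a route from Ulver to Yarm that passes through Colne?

12 min

Best Ulver to Colne: Ulver–Colne costing 3
Shortest Colne→Yarm: Colne–Orton–Yarm = 9
Total via Colne: 3 + 9 = 12 min.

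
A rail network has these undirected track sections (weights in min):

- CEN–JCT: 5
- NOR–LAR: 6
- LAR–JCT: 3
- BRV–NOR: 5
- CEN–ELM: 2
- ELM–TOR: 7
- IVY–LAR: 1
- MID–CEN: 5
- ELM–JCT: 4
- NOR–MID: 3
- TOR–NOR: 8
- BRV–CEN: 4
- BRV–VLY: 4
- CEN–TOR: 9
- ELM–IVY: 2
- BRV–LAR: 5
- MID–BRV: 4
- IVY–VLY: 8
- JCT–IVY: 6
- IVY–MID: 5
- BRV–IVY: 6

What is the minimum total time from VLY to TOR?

17 min

Settle nodes by increasing distance from VLY:
VLY: 0
BRV: 4  (via VLY)
IVY: 8  (via VLY)
MID: 8  (via BRV)
CEN: 8  (via BRV)
LAR: 9  (via BRV)
NOR: 9  (via BRV)
ELM: 10  (via IVY)
JCT: 12  (via LAR)
TOR: 17  (via CEN)
Shortest route: VLY → BRV → CEN → TOR = 17 min.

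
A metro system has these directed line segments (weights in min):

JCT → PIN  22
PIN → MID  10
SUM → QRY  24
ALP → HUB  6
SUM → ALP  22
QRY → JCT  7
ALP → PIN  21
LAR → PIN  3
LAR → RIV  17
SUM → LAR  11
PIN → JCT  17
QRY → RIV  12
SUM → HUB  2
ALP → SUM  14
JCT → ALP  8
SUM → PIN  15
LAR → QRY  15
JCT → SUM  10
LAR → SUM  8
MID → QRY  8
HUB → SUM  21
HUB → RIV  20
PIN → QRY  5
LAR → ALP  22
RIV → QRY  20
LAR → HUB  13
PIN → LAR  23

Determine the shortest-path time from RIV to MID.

59 min

Compare a few routes:
RIV–QRY–JCT–SUM–PIN–MID: 20+7+10+15+10 = 62
RIV–QRY–JCT–SUM–LAR–PIN–MID: 20+7+10+11+3+10 = 61
RIV–QRY–JCT–PIN–MID: 20+7+22+10 = 59
The minimum is 59 min via RIV–QRY–JCT–PIN–MID.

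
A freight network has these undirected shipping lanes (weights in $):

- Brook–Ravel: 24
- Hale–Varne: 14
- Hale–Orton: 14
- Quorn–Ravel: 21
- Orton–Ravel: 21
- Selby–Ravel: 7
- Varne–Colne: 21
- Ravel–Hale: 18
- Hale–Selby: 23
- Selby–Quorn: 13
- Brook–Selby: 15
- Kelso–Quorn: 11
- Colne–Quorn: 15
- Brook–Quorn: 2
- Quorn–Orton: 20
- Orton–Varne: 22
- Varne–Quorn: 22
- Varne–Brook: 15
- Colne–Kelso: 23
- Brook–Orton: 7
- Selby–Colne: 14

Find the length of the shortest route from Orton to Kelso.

Shortest distances from Orton:
Orton: 0
Brook: 7  (via Orton)
Quorn: 9  (via Brook)
Hale: 14  (via Orton)
Kelso: 20  (via Quorn)
Shortest route: Orton–Brook–Quorn–Kelso = $20.

$20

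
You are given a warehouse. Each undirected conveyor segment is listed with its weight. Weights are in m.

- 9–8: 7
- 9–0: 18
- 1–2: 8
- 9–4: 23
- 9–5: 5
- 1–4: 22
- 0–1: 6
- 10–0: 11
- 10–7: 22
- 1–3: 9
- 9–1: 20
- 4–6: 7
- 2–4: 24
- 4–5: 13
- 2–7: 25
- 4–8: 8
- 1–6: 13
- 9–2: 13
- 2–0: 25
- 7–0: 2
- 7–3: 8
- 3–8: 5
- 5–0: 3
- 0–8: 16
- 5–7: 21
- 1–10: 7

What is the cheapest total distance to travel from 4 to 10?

Settle nodes by increasing distance from 4:
4: 0
6: 7  (via 4)
8: 8  (via 4)
3: 13  (via 8)
5: 13  (via 4)
9: 15  (via 8)
0: 16  (via 5)
7: 18  (via 0)
1: 20  (via 6)
2: 24  (via 4)
10: 27  (via 0)
Shortest route: 4 → 5 → 0 → 10 = 27 m.

27 m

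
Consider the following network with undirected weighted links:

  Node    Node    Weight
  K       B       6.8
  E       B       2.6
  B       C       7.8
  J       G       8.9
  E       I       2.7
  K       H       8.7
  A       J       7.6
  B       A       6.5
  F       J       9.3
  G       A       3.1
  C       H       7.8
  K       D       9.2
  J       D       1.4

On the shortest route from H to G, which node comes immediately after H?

Compare a few routes:
H - K - D - J - G: 8.7+9.2+1.4+8.9 = 28.2
H - C - B - A - G: 7.8+7.8+6.5+3.1 = 25.2
H - K - B - A - G: 8.7+6.8+6.5+3.1 = 25.1
Cheapest is H - K - B - A - G at 25.1.
So from H the first move is to K.

K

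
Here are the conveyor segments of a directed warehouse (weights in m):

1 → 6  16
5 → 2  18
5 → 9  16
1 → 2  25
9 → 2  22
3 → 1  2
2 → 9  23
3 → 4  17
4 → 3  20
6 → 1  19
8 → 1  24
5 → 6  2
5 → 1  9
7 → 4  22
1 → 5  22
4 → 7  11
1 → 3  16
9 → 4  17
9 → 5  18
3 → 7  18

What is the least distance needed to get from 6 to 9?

57 m

Running Dijkstra from 6:
6: 0
1: 19  (via 6)
3: 35  (via 1)
5: 41  (via 1)
2: 44  (via 1)
4: 52  (via 3)
7: 53  (via 3)
9: 57  (via 5)
Shortest route: 6–1–5–9 = 57 m.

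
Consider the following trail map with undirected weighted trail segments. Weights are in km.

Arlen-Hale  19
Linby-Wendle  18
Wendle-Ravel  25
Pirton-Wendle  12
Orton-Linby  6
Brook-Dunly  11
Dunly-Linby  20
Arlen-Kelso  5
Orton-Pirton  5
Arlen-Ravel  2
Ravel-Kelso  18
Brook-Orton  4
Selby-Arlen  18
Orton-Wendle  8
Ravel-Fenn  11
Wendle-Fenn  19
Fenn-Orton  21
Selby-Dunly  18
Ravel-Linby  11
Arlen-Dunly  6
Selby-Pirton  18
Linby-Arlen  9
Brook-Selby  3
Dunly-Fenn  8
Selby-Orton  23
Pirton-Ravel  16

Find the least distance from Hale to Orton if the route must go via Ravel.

Best Hale to Ravel: Hale → Arlen → Ravel costing 21
Shortest Ravel→Orton: Ravel → Linby → Orton = 17
Total via Ravel: 21 + 17 = 38 km.

38 km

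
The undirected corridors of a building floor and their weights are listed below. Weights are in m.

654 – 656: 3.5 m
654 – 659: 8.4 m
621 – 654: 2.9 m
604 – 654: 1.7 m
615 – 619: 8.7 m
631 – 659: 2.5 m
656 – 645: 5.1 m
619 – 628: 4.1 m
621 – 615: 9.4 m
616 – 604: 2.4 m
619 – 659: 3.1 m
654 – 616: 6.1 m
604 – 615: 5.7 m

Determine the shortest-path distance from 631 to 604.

Shortest distances from 631:
631: 0
659: 2.5  (via 631)
619: 5.6  (via 659)
628: 9.7  (via 619)
654: 10.9  (via 659)
604: 12.6  (via 654)
Shortest route: 631–659–654–604 = 12.6 m.

12.6 m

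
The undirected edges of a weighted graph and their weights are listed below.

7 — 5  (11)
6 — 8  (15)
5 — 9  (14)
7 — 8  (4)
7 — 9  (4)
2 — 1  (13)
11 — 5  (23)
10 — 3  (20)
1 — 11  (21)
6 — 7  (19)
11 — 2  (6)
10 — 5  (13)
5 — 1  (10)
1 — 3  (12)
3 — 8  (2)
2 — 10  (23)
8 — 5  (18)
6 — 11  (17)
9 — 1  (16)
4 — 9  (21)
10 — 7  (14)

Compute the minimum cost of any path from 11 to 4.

Enumerating some paths:
11 - 5 - 9 - 4: 23+14+21 = 58
11 - 2 - 1 - 9 - 4: 6+13+16+21 = 56
11 - 1 - 9 - 4: 21+16+21 = 58
The minimum is 56 via 11 - 2 - 1 - 9 - 4.

56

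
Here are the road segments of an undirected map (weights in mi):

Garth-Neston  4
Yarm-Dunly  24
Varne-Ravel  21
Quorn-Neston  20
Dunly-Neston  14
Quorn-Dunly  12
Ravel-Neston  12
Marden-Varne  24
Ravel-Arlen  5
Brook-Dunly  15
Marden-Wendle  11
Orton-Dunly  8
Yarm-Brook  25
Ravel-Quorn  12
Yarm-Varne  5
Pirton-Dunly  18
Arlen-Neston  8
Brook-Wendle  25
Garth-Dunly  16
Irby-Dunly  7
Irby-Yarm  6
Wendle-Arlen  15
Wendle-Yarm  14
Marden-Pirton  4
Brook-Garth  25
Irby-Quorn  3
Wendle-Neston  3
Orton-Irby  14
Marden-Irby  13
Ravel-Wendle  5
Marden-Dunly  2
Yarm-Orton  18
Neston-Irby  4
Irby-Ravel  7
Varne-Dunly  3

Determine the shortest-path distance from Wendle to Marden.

11 mi

Shortest distances from Wendle:
Wendle: 0
Neston: 3  (via Wendle)
Ravel: 5  (via Wendle)
Irby: 7  (via Neston)
Garth: 7  (via Neston)
Quorn: 10  (via Irby)
Arlen: 10  (via Ravel)
Marden: 11  (via Wendle)
Shortest route: Wendle–Marden = 11 mi.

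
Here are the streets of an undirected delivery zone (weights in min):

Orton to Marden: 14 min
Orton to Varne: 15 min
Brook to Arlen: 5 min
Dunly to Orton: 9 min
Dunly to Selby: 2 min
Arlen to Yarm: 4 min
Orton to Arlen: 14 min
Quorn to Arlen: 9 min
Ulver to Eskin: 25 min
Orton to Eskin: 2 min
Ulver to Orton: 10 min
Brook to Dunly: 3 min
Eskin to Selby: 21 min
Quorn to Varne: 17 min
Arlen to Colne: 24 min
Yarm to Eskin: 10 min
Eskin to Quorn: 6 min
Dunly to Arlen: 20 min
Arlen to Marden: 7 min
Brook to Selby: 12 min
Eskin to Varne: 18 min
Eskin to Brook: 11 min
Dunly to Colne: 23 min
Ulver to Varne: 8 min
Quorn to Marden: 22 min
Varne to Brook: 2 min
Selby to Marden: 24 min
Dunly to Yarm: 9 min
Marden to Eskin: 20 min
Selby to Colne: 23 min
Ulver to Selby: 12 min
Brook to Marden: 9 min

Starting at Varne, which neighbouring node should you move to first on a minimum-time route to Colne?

Brook

Candidate routes:
Varne → Brook → Dunly → Colne: 2+3+23 = 28
Varne → Brook → Dunly → Selby → Colne: 2+3+2+23 = 30
Cheapest is Varne → Brook → Dunly → Colne at 28 min.
So from Varne the first move is to Brook.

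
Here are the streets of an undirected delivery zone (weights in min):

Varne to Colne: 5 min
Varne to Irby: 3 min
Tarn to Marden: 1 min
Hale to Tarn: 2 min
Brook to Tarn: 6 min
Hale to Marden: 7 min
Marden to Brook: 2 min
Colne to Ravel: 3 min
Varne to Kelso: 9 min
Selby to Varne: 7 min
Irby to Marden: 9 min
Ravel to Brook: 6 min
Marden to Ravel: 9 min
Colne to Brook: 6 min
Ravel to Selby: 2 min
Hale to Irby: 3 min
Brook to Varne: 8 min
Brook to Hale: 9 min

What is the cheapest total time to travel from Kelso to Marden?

18 min

Compare a few routes:
Kelso → Varne → Irby → Hale → Tarn → Marden: 9+3+3+2+1 = 18
Kelso → Varne → Brook → Marden: 9+8+2 = 19
The minimum is 18 min via Kelso → Varne → Irby → Hale → Tarn → Marden.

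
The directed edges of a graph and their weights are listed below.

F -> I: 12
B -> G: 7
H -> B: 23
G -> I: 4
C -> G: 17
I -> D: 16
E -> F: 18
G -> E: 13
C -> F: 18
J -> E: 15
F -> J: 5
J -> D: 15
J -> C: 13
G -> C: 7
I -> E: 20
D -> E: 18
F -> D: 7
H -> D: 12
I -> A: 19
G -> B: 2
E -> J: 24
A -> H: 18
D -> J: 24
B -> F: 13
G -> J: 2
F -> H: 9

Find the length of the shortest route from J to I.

Enumerating some paths:
J–E–F–I: 15+18+12 = 45
J–C–G–I: 13+17+4 = 34
J–C–F–I: 13+18+12 = 43
The minimum is 34 via J–C–G–I.

34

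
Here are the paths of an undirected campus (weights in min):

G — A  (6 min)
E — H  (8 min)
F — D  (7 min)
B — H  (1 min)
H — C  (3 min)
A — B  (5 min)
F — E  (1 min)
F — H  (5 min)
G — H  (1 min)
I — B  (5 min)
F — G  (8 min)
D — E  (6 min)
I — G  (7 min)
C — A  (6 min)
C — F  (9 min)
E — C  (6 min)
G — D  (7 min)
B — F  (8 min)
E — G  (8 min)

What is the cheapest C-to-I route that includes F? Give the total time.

18 min

Shortest C→F: C–E–F = 7
Best F to I: F–H–B–I costing 11
Total via F: 7 + 11 = 18 min.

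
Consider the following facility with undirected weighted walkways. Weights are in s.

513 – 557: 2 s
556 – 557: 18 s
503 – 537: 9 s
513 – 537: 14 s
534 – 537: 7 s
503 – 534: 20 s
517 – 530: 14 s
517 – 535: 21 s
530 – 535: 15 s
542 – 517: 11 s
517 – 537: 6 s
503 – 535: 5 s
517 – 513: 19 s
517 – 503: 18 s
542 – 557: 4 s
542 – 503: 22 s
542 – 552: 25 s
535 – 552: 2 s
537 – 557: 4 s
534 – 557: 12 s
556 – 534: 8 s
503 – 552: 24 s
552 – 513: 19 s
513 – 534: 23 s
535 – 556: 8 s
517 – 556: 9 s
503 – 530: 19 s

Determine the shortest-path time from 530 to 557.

24 s

Shortest distances from 530:
530: 0
517: 14  (via 530)
535: 15  (via 530)
552: 17  (via 535)
503: 19  (via 530)
537: 20  (via 517)
556: 23  (via 517)
557: 24  (via 537)
Shortest route: 530 → 517 → 537 → 557 = 24 s.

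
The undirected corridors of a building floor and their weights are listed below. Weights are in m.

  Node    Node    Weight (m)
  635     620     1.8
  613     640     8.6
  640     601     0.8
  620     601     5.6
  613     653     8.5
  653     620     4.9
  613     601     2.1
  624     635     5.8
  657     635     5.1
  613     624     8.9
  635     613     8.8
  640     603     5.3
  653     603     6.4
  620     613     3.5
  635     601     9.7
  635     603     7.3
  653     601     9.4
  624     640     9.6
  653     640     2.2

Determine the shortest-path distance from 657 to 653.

Compare a few routes:
657 → 635 → 620 → 601 → 640 → 653: 5.1+1.8+5.6+0.8+2.2 = 15.5
657 → 635 → 620 → 653: 5.1+1.8+4.9 = 11.8
657 → 635 → 601 → 640 → 653: 5.1+9.7+0.8+2.2 = 17.8
657 → 635 → 620 → 613 → 601 → 640 → 653: 5.1+1.8+3.5+2.1+0.8+2.2 = 15.5
The minimum is 11.8 m via 657 → 635 → 620 → 653.

11.8 m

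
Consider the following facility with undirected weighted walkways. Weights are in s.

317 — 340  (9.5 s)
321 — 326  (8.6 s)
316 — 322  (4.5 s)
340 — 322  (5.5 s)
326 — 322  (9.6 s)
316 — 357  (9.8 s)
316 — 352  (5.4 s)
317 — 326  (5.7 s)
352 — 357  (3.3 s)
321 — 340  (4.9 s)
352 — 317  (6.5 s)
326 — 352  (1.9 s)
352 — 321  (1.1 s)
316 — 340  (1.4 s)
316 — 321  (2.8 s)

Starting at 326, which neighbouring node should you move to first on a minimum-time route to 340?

352

Enumerating some paths:
326–352–321–316–340: 1.9+1.1+2.8+1.4 = 7.2
326–352–316–340: 1.9+5.4+1.4 = 8.7
326–352–321–340: 1.9+1.1+4.9 = 7.9
Cheapest is 326–352–321–316–340 at 7.2 s.
So from 326 the first move is to 352.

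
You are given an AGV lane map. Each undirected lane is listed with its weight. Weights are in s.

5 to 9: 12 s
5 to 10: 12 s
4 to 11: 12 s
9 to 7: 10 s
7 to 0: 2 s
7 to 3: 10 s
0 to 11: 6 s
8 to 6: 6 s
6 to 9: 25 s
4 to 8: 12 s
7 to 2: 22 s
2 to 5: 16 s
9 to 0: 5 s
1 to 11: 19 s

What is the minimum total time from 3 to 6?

42 s

Running Dijkstra from 3:
3: 0
7: 10  (via 3)
0: 12  (via 7)
9: 17  (via 0)
11: 18  (via 0)
5: 29  (via 9)
4: 30  (via 11)
2: 32  (via 7)
1: 37  (via 11)
10: 41  (via 5)
6: 42  (via 9)
Shortest route: 3–7–0–9–6 = 42 s.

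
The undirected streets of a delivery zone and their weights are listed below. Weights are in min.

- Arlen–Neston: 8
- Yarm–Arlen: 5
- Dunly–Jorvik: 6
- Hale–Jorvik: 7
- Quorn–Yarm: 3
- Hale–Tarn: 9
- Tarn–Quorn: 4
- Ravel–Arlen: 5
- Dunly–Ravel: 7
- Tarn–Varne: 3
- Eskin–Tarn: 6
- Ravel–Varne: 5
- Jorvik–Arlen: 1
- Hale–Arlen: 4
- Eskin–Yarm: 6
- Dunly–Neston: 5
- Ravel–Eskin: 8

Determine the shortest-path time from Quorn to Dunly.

Candidate routes:
Quorn–Yarm–Arlen–Jorvik–Dunly: 3+5+1+6 = 15
Quorn–Yarm–Arlen–Ravel–Dunly: 3+5+5+7 = 20
Quorn–Tarn–Varne–Ravel–Dunly: 4+3+5+7 = 19
The minimum is 15 min via Quorn–Yarm–Arlen–Jorvik–Dunly.

15 min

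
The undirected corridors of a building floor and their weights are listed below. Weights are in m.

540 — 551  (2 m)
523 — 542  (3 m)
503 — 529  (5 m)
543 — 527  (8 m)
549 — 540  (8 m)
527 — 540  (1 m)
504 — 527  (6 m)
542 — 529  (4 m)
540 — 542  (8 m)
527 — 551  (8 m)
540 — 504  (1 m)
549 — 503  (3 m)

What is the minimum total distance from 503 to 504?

Candidate routes:
503 → 529 → 542 → 540 → 504: 5+4+8+1 = 18
503 → 549 → 540 → 527 → 504: 3+8+1+6 = 18
503 → 549 → 540 → 504: 3+8+1 = 12
Cheapest is 503 → 549 → 540 → 504 at 12 m.

12 m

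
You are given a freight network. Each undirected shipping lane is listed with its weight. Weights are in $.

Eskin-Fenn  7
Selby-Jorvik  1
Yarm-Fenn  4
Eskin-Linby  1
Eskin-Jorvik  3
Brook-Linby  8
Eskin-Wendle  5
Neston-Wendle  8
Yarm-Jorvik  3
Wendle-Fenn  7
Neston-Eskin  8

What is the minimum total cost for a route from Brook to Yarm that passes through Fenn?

Best Brook to Fenn: Brook–Linby–Eskin–Fenn costing 16
Shortest Fenn→Yarm: Fenn–Yarm = 4
Total via Fenn: 16 + 4 = $20.

$20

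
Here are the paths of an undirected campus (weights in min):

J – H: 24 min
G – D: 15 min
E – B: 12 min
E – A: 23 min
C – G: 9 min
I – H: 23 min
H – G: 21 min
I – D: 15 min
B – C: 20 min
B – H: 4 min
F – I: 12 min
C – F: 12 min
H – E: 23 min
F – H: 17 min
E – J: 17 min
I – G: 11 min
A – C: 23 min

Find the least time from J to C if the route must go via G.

Shortest J→G: J–H–G = 45
Shortest G→C: G–C = 9
Total via G: 45 + 9 = 54 min.

54 min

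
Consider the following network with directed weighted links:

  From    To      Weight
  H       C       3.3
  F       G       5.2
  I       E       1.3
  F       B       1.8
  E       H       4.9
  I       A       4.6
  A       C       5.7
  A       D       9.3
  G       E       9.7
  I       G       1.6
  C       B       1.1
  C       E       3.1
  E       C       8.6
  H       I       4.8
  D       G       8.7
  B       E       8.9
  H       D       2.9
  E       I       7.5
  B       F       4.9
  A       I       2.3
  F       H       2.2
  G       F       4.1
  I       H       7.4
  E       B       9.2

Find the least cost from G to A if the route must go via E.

21.8

Shortest G→E: G–E = 9.7
Shortest E→A: E–I–A = 12.1
Total via E: 9.7 + 12.1 = 21.8.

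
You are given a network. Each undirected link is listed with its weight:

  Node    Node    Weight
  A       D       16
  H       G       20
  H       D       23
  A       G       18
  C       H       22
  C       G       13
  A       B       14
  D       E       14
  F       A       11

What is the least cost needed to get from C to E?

59

Settle nodes by increasing distance from C:
C: 0
G: 13  (via C)
H: 22  (via C)
A: 31  (via G)
F: 42  (via A)
B: 45  (via A)
D: 45  (via H)
E: 59  (via D)
Shortest route: C–H–D–E = 59.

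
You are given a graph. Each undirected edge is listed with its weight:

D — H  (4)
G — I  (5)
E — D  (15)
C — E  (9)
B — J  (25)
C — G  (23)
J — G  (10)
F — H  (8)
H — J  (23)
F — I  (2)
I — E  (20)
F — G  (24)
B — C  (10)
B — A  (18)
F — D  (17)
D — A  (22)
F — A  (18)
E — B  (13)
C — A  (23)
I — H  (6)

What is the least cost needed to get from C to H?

Compare a few routes:
C → G → I → H: 23+5+6 = 34
C → E → D → H: 9+15+4 = 28
C → E → I → H: 9+20+6 = 35
Cheapest is C → E → D → H at 28.

28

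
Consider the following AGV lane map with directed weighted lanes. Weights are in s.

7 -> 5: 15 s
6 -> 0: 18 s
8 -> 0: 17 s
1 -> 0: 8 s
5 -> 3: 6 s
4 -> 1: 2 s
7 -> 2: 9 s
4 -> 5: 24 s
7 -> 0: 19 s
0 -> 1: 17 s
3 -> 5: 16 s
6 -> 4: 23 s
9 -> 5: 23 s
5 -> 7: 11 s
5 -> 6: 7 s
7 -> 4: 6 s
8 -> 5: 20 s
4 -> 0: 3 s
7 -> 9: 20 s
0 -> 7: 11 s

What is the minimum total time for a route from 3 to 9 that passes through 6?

Best 3 to 6: 3–5–6 costing 23
Best 6 to 9: 6–0–7–9 costing 49
Total via 6: 23 + 49 = 72 s.

72 s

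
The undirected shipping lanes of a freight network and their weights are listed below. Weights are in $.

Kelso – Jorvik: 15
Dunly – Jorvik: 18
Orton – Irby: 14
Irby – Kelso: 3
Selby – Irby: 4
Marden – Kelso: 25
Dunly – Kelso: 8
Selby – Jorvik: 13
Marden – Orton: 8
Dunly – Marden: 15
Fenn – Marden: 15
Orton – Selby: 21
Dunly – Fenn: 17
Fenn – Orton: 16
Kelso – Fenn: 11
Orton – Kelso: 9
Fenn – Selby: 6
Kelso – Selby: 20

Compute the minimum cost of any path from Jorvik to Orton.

Compare a few routes:
Jorvik → Selby → Irby → Kelso → Orton: 13+4+3+9 = 29
Jorvik → Kelso → Orton: 15+9 = 24
Jorvik → Selby → Irby → Orton: 13+4+14 = 31
Jorvik → Kelso → Irby → Orton: 15+3+14 = 32
Cheapest is Jorvik → Kelso → Orton at $24.

$24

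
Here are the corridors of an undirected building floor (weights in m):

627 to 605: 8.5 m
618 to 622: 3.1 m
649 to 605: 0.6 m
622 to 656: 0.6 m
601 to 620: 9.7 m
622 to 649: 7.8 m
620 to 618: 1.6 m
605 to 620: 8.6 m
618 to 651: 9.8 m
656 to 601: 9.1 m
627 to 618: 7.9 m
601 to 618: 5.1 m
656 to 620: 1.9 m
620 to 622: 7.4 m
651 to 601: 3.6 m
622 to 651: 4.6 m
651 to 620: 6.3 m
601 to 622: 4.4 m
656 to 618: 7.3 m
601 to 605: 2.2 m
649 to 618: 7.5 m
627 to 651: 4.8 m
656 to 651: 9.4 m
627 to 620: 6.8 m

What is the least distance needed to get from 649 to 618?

Shortest distances from 649:
649: 0
605: 0.6  (via 649)
601: 2.8  (via 605)
651: 6.4  (via 601)
622: 7.2  (via 601)
618: 7.5  (via 649)
Shortest route: 649 → 618 = 7.5 m.

7.5 m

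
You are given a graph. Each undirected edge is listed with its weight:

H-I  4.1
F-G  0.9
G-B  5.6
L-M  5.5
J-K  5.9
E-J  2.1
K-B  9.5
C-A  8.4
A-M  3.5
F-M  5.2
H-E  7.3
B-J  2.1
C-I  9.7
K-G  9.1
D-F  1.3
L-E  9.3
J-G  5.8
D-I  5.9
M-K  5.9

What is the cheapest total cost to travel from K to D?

11.3

Candidate routes:
K - G - F - D: 9.1+0.9+1.3 = 11.3
K - J - G - F - D: 5.9+5.8+0.9+1.3 = 13.9
K - J - B - G - F - D: 5.9+2.1+5.6+0.9+1.3 = 15.8
K - M - F - D: 5.9+5.2+1.3 = 12.4
The minimum is 11.3 via K - G - F - D.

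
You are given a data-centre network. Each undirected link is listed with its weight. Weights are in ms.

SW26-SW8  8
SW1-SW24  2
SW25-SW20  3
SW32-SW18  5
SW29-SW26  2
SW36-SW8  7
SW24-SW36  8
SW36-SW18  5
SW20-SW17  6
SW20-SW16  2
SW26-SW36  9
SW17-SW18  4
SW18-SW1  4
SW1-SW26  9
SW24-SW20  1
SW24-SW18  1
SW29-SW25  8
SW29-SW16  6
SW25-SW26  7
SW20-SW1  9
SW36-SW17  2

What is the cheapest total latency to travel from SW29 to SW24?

Compare a few routes:
SW29 → SW26 → SW25 → SW20 → SW24: 2+7+3+1 = 13
SW29 → SW16 → SW20 → SW24: 6+2+1 = 9
SW29 → SW25 → SW20 → SW24: 8+3+1 = 12
Cheapest is SW29 → SW16 → SW20 → SW24 at 9 ms.

9 ms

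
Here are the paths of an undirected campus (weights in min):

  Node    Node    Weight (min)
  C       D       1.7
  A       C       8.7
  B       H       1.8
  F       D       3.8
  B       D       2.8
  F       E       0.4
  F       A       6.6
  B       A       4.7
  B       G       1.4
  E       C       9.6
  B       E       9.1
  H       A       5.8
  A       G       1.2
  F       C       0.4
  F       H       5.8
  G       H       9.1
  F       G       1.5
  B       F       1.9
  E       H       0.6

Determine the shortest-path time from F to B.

Enumerating some paths:
F - E - H - B: 0.4+0.6+1.8 = 2.8
F - B: 1.9 = 1.9
F - G - B: 1.5+1.4 = 2.9
Cheapest is F - B at 1.9 min.

1.9 min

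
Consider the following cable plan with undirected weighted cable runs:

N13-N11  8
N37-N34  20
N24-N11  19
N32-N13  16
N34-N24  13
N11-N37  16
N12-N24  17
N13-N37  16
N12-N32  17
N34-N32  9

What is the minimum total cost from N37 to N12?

46

Candidate routes:
N37 - N34 - N32 - N12: 20+9+17 = 46
N37 - N13 - N32 - N12: 16+16+17 = 49
N37 - N34 - N24 - N12: 20+13+17 = 50
Cheapest is N37 - N34 - N32 - N12 at 46.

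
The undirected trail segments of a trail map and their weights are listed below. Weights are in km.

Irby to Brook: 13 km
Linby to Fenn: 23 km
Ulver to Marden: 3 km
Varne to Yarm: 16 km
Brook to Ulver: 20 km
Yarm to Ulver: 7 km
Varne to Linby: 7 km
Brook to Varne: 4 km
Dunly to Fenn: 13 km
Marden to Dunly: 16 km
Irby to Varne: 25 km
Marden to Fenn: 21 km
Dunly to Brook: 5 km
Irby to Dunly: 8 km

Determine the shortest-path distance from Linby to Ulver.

30 km

Settle nodes by increasing distance from Linby:
Linby: 0
Varne: 7  (via Linby)
Brook: 11  (via Varne)
Dunly: 16  (via Brook)
Fenn: 23  (via Linby)
Yarm: 23  (via Varne)
Irby: 24  (via Brook)
Ulver: 30  (via Yarm)
Shortest route: Linby → Varne → Yarm → Ulver = 30 km.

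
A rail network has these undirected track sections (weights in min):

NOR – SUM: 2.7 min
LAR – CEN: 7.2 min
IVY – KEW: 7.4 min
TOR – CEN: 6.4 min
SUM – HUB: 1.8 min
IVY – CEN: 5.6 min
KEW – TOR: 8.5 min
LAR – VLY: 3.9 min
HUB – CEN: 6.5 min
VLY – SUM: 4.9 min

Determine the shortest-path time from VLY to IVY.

16.7 min

Enumerating some paths:
VLY → SUM → HUB → CEN → IVY: 4.9+1.8+6.5+5.6 = 18.8
VLY → LAR → CEN → IVY: 3.9+7.2+5.6 = 16.7
Cheapest is VLY → LAR → CEN → IVY at 16.7 min.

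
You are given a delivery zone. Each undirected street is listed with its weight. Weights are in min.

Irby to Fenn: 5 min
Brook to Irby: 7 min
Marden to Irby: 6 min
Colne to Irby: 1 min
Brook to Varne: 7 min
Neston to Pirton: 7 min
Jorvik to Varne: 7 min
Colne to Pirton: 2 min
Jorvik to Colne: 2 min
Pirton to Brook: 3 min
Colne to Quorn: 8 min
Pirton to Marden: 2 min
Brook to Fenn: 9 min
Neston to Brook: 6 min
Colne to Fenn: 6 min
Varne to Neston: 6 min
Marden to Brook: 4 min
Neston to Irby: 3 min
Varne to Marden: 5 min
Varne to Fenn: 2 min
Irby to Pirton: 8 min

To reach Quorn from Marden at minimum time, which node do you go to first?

Compare a few routes:
Marden → Pirton → Colne → Quorn: 2+2+8 = 12
Marden → Irby → Colne → Quorn: 6+1+8 = 15
The minimum is 12 min via Marden → Pirton → Colne → Quorn.
So from Marden the first move is to Pirton.

Pirton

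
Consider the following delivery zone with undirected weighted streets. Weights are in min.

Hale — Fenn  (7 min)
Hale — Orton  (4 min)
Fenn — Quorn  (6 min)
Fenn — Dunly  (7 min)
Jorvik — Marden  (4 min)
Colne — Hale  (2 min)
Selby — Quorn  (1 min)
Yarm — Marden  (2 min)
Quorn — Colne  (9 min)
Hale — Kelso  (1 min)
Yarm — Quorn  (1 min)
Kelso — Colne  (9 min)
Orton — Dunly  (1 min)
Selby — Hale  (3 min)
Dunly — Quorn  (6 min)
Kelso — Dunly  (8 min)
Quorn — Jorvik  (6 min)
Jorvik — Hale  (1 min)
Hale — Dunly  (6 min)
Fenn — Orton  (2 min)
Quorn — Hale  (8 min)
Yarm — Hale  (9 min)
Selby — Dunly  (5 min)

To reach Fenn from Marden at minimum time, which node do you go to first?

Compare a few routes:
Marden → Jorvik → Hale → Orton → Fenn: 4+1+4+2 = 11
Marden → Yarm → Quorn → Fenn: 2+1+6 = 9
The minimum is 9 min via Marden → Yarm → Quorn → Fenn.
So from Marden the first move is to Yarm.

Yarm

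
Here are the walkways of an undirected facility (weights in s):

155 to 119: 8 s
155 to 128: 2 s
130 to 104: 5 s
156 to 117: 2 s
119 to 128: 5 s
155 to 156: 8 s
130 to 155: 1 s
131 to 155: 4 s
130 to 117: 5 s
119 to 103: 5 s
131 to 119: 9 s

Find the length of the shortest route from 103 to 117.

Enumerating some paths:
103 → 119 → 155 → 130 → 117: 5+8+1+5 = 19
103 → 119 → 128 → 155 → 130 → 117: 5+5+2+1+5 = 18
103 → 119 → 128 → 155 → 156 → 117: 5+5+2+8+2 = 22
Cheapest is 103 → 119 → 128 → 155 → 130 → 117 at 18 s.

18 s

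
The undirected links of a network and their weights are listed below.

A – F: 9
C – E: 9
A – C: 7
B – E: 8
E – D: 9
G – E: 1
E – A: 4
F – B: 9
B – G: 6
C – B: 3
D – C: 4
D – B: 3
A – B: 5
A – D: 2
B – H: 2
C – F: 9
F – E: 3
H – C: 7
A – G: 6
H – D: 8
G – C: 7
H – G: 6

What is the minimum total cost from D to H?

Settle nodes by increasing distance from D:
D: 0
A: 2  (via D)
B: 3  (via D)
C: 4  (via D)
H: 5  (via B)
Shortest route: D → B → H = 5.

5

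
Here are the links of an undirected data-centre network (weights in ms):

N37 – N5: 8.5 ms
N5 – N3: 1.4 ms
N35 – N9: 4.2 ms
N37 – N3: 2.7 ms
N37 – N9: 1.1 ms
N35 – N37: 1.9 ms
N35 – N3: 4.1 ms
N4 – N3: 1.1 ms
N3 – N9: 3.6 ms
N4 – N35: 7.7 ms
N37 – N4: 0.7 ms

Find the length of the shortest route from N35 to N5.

Shortest distances from N35:
N35: 0
N37: 1.9  (via N35)
N4: 2.6  (via N37)
N9: 3  (via N37)
N3: 3.7  (via N4)
N5: 5.1  (via N3)
Shortest route: N35–N37–N4–N3–N5 = 5.1 ms.

5.1 ms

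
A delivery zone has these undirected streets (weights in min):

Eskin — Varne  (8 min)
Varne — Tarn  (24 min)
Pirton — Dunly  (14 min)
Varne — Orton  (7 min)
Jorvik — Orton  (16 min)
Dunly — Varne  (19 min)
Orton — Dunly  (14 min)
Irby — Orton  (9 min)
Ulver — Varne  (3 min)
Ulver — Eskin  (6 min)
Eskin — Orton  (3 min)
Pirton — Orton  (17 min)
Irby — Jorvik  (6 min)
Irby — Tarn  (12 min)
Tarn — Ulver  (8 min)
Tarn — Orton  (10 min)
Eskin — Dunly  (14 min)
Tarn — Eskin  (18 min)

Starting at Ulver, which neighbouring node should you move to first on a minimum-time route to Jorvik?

Eskin

Enumerating some paths:
Ulver - Varne - Orton - Irby - Jorvik: 3+7+9+6 = 25
Ulver - Eskin - Orton - Jorvik: 6+3+16 = 25
Ulver - Eskin - Orton - Irby - Jorvik: 6+3+9+6 = 24
The minimum is 24 min via Ulver - Eskin - Orton - Irby - Jorvik.
So from Ulver the first move is to Eskin.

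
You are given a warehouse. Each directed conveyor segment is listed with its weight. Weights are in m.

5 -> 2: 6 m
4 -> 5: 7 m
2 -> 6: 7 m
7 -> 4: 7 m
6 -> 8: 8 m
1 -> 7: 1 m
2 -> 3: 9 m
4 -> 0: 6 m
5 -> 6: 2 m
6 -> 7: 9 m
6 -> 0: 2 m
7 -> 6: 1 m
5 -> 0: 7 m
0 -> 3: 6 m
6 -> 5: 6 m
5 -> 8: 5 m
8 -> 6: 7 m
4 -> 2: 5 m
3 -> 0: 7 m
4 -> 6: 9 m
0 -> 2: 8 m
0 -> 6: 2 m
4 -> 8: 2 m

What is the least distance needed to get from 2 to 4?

23 m

Compare a few routes:
2–3–0–6–7–4: 9+7+2+9+7 = 34
2–6–7–4: 7+9+7 = 23
The minimum is 23 m via 2–6–7–4.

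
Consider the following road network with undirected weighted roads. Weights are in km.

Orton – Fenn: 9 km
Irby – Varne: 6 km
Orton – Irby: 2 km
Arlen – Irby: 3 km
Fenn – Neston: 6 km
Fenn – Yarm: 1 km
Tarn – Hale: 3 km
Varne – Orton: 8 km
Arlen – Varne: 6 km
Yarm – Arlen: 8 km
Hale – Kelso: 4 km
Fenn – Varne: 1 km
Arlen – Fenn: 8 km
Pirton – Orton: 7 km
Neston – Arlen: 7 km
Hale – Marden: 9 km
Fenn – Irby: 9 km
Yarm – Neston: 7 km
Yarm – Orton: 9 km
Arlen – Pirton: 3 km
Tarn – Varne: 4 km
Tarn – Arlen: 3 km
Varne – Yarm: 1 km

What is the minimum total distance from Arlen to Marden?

15 km

Running Dijkstra from Arlen:
Arlen: 0
Tarn: 3  (via Arlen)
Pirton: 3  (via Arlen)
Irby: 3  (via Arlen)
Orton: 5  (via Irby)
Varne: 6  (via Arlen)
Hale: 6  (via Tarn)
Yarm: 7  (via Varne)
Neston: 7  (via Arlen)
Fenn: 7  (via Varne)
Kelso: 10  (via Hale)
Marden: 15  (via Hale)
Shortest route: Arlen → Tarn → Hale → Marden = 15 km.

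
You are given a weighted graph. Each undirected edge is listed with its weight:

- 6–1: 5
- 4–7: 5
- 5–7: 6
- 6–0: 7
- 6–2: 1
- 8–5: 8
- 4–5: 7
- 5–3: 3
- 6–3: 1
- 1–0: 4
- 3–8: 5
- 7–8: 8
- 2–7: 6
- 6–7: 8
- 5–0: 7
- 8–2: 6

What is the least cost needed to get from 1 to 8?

Compare a few routes:
1 → 6 → 3 → 8: 5+1+5 = 11
1 → 6 → 2 → 8: 5+1+6 = 12
Cheapest is 1 → 6 → 3 → 8 at 11.

11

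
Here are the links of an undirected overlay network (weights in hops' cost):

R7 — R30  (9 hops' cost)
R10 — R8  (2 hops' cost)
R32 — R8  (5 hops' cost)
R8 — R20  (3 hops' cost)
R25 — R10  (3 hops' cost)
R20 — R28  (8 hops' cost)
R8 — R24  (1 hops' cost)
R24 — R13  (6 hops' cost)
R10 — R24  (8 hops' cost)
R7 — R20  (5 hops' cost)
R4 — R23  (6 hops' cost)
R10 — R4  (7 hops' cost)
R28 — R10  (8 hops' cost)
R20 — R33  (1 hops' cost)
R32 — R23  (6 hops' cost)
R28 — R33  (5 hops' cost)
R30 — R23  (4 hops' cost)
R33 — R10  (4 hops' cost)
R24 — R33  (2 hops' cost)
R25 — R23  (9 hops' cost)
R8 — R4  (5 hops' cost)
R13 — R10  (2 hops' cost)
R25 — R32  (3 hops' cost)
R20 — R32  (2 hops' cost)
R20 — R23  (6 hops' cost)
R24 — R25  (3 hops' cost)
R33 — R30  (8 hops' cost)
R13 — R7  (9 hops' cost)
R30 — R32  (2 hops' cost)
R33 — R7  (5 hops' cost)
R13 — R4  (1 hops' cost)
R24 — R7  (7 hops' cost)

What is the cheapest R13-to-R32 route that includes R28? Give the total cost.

Best R13 to R28: R13 → R10 → R28 costing 10
Shortest R28→R32: R28 → R33 → R20 → R32 = 8
Total via R28: 10 + 8 = 18 hops' cost.

18 hops' cost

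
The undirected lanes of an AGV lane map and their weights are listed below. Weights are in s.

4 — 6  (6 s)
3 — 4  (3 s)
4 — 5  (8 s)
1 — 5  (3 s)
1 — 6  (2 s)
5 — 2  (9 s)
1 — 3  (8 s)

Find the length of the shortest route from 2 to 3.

Enumerating some paths:
2 - 5 - 1 - 3: 9+3+8 = 20
2 - 5 - 1 - 6 - 4 - 3: 9+3+2+6+3 = 23
Cheapest is 2 - 5 - 1 - 3 at 20 s.

20 s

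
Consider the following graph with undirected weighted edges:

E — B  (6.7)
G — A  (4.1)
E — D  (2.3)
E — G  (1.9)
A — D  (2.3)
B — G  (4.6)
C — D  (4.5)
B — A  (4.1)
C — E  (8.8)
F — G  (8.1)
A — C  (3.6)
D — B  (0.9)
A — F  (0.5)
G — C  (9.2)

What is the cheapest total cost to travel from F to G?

Settle nodes by increasing distance from F:
F: 0
A: 0.5  (via F)
D: 2.8  (via A)
B: 3.7  (via D)
C: 4.1  (via A)
G: 4.6  (via A)
Shortest route: F–A–G = 4.6.

4.6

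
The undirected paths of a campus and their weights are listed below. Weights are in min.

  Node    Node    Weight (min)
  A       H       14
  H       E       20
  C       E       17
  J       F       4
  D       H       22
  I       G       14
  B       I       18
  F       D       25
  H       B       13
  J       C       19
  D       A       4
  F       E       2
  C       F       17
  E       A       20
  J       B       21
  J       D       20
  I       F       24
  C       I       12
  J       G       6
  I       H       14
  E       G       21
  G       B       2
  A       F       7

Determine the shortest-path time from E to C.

17 min

Enumerating some paths:
E → F → J → G → I → C: 2+4+6+14+12 = 38
E → F → J → C: 2+4+19 = 25
E → C: 17 = 17
E → F → C: 2+17 = 19
The minimum is 17 min via E → C.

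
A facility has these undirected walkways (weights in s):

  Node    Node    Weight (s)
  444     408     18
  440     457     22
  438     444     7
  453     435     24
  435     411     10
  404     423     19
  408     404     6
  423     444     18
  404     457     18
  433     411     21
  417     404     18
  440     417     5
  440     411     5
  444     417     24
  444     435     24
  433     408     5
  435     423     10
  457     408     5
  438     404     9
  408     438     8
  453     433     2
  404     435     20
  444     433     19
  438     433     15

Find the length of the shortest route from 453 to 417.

31 s

Enumerating some paths:
453–433–411–440–417: 2+21+5+5 = 33
453–433–408–404–417: 2+5+6+18 = 31
453–433–408–438–404–417: 2+5+8+9+18 = 42
453–433–408–457–440–417: 2+5+5+22+5 = 39
The minimum is 31 s via 453–433–408–404–417.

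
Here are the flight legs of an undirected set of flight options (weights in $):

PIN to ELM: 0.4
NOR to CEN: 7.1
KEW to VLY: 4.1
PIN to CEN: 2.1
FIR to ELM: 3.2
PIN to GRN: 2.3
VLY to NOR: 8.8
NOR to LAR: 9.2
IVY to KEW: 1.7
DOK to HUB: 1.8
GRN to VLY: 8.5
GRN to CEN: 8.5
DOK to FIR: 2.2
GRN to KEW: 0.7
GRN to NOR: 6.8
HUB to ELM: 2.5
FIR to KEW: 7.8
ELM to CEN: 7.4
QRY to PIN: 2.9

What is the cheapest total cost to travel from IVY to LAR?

$18.4

Candidate routes:
IVY - KEW - GRN - NOR - LAR: 1.7+0.7+6.8+9.2 = 18.4
IVY - KEW - GRN - PIN - CEN - NOR - LAR: 1.7+0.7+2.3+2.1+7.1+9.2 = 23.1
Cheapest is IVY - KEW - GRN - NOR - LAR at $18.4.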